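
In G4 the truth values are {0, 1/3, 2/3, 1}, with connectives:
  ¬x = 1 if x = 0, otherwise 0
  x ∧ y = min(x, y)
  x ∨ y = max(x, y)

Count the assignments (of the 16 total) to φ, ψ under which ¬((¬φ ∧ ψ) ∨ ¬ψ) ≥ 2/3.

φ = 0, ψ = 0 ↦ 0  <
φ = 0, ψ = 1/3 ↦ 0  <
φ = 0, ψ = 2/3 ↦ 0  <
φ = 0, ψ = 1 ↦ 0  <
φ = 1/3, ψ = 0 ↦ 0  <
φ = 1/3, ψ = 1/3 ↦ 1  ≥
φ = 1/3, ψ = 2/3 ↦ 1  ≥
φ = 1/3, ψ = 1 ↦ 1  ≥
φ = 2/3, ψ = 0 ↦ 0  <
φ = 2/3, ψ = 1/3 ↦ 1  ≥
φ = 2/3, ψ = 2/3 ↦ 1  ≥
φ = 2/3, ψ = 1 ↦ 1  ≥
φ = 1, ψ = 0 ↦ 0  <
φ = 1, ψ = 1/3 ↦ 1  ≥
φ = 1, ψ = 2/3 ↦ 1  ≥
φ = 1, ψ = 1 ↦ 1  ≥
So 9 of the 16 assignments meet the threshold.

9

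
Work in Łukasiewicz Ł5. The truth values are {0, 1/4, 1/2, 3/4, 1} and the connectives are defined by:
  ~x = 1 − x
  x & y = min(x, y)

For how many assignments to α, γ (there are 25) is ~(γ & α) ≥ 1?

9

value 1: 9 assignments (counts)
value 3/4: 7 assignments
value 1/2: 5 assignments
value 1/4: 3 assignments
value 0: 1 assignment
So 9 of the 25 assignments meet the threshold.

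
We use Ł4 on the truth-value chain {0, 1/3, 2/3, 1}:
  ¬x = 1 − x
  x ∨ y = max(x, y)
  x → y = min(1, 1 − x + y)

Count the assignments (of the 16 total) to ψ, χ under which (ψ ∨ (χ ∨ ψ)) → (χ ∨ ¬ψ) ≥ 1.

ψ = 0, χ = 0 ↦ 1  ≥
ψ = 0, χ = 1/3 ↦ 1  ≥
ψ = 0, χ = 2/3 ↦ 1  ≥
ψ = 0, χ = 1 ↦ 1  ≥
ψ = 1/3, χ = 0 ↦ 1  ≥
ψ = 1/3, χ = 1/3 ↦ 1  ≥
ψ = 1/3, χ = 2/3 ↦ 1  ≥
ψ = 1/3, χ = 1 ↦ 1  ≥
ψ = 2/3, χ = 0 ↦ 2/3  <
ψ = 2/3, χ = 1/3 ↦ 2/3  <
ψ = 2/3, χ = 2/3 ↦ 1  ≥
ψ = 2/3, χ = 1 ↦ 1  ≥
ψ = 1, χ = 0 ↦ 0  <
ψ = 1, χ = 1/3 ↦ 1/3  <
ψ = 1, χ = 2/3 ↦ 2/3  <
ψ = 1, χ = 1 ↦ 1  ≥
So 11 of the 16 assignments meet the threshold.

11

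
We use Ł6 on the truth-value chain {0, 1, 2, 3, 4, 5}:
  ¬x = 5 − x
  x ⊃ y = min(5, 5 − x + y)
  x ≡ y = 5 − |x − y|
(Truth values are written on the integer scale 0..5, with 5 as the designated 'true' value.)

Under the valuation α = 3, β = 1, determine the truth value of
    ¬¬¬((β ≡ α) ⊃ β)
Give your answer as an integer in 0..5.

2

β ≡ α = 1 ≡ 3 = 3
(β ≡ α) ⊃ β = 3 ⊃ 1 = 3
¬((β ≡ α) ⊃ β) = ¬3 = 2
¬¬((β ≡ α) ⊃ β) = ¬2 = 3
¬¬¬((β ≡ α) ⊃ β) = ¬3 = 2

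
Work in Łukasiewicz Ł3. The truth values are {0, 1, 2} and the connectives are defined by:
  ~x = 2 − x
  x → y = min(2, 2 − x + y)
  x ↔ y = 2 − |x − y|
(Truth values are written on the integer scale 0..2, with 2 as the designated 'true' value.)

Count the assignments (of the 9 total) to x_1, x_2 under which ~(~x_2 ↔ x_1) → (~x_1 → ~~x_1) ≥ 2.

7

x_1 = 0, x_2 = 0 ↦ 0  <
x_1 = 0, x_2 = 1 ↦ 1  <
x_1 = 0, x_2 = 2 ↦ 2  ≥
x_1 = 1, x_2 = 0 ↦ 2  ≥
x_1 = 1, x_2 = 1 ↦ 2  ≥
x_1 = 1, x_2 = 2 ↦ 2  ≥
x_1 = 2, x_2 = 0 ↦ 2  ≥
x_1 = 2, x_2 = 1 ↦ 2  ≥
x_1 = 2, x_2 = 2 ↦ 2  ≥
So 7 of the 9 assignments meet the threshold.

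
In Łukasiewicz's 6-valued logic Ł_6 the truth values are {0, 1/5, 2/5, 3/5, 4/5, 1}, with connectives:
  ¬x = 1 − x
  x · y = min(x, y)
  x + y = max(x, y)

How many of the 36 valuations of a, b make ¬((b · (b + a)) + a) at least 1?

1

value 1: 1 assignment (counts)
value 4/5: 3 assignments
value 3/5: 5 assignments
value 2/5: 7 assignments
value 1/5: 9 assignments
value 0: 11 assignments
So 1 of the 36 assignments meets the threshold.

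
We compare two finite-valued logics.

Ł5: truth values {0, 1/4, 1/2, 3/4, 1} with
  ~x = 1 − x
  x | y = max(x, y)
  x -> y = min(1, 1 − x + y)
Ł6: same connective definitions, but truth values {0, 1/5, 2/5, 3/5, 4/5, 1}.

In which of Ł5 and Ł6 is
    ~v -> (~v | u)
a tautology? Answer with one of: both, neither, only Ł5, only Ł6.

both

In Ł5: every assignment gives 1 — tautology.
In Ł6: every assignment gives 1 — tautology.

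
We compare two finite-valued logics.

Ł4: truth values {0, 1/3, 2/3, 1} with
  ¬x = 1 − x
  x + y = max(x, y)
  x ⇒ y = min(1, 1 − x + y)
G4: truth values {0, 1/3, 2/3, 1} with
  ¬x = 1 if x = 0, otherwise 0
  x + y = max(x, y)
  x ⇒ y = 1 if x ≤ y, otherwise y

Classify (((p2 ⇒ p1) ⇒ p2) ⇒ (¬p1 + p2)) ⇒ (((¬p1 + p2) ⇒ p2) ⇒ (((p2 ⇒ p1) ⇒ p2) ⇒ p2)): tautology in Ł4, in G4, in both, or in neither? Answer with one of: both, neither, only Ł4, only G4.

both

In Ł4: every assignment gives 1 — tautology.
In G4: every assignment gives 1 — tautology.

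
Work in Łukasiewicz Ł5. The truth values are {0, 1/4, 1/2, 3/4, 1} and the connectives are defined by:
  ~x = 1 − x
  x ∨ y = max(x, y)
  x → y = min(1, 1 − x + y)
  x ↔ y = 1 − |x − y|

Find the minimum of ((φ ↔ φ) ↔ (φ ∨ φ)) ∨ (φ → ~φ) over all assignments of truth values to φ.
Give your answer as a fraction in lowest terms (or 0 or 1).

Take φ = 3/4:
φ ↔ φ = 3/4 ↔ 3/4 = 1
φ ∨ φ = 3/4 ∨ 3/4 = 3/4
(φ ↔ φ) ↔ (φ ∨ φ) = 1 ↔ 3/4 = 3/4
~φ = ~3/4 = 1/4
φ → ~φ = 3/4 → 1/4 = 1/2
((φ ↔ φ) ↔ (φ ∨ φ)) ∨ (φ → ~φ) = 3/4 ∨ 1/2 = 3/4
No assignment yields a value below 3/4, so this is the minimum.

3/4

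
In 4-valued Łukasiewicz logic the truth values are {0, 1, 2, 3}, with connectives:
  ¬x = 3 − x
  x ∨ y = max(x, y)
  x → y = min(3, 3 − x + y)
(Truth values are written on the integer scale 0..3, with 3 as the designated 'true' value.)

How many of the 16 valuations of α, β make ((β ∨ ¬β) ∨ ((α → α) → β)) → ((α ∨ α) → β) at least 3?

12

α = 0, β = 0 ↦ 3  ≥
α = 0, β = 1 ↦ 3  ≥
α = 0, β = 2 ↦ 3  ≥
α = 0, β = 3 ↦ 3  ≥
α = 1, β = 0 ↦ 2  <
α = 1, β = 1 ↦ 3  ≥
α = 1, β = 2 ↦ 3  ≥
α = 1, β = 3 ↦ 3  ≥
α = 2, β = 0 ↦ 1  <
α = 2, β = 1 ↦ 3  ≥
α = 2, β = 2 ↦ 3  ≥
α = 2, β = 3 ↦ 3  ≥
α = 3, β = 0 ↦ 0  <
α = 3, β = 1 ↦ 2  <
α = 3, β = 2 ↦ 3  ≥
α = 3, β = 3 ↦ 3  ≥
So 12 of the 16 assignments meet the threshold.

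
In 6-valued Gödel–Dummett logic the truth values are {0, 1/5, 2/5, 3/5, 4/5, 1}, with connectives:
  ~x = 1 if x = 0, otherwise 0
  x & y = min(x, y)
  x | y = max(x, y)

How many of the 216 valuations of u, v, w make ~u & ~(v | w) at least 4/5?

1

value 1: 1 assignment (counts)
value 0: 215 assignments
So 1 of the 216 assignments meets the threshold.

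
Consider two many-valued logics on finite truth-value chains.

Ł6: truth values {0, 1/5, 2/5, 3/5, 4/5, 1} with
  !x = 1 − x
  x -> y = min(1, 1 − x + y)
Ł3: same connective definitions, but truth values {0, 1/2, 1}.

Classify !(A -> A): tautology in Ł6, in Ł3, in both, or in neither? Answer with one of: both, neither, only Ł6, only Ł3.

In Ł6: at A = 0 the value is 0 — not a tautology.
In Ł3: at A = 0 the value is 0 — not a tautology.

neither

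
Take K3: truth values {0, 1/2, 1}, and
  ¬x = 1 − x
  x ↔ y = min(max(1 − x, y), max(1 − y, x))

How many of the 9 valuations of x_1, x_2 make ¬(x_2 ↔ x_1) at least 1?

2

x_1 = 0, x_2 = 0 ↦ 0  <
x_1 = 0, x_2 = 1/2 ↦ 1/2  <
x_1 = 0, x_2 = 1 ↦ 1  ≥
x_1 = 1/2, x_2 = 0 ↦ 1/2  <
x_1 = 1/2, x_2 = 1/2 ↦ 1/2  <
x_1 = 1/2, x_2 = 1 ↦ 1/2  <
x_1 = 1, x_2 = 0 ↦ 1  ≥
x_1 = 1, x_2 = 1/2 ↦ 1/2  <
x_1 = 1, x_2 = 1 ↦ 0  <
So 2 of the 9 assignments meet the threshold.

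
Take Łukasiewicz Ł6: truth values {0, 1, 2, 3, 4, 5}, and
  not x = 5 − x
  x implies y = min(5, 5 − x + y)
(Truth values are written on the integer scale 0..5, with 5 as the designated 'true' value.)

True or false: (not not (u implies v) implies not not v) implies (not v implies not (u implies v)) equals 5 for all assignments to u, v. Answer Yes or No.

Yes

At u = 5, v = 4, for instance:
u implies v = 5 implies 4 = 4
not (u implies v) = not 4 = 1
not not (u implies v) = not 1 = 4
not v = not 4 = 1
not not v = not 1 = 4
not not (u implies v) implies not not v = 4 implies 4 = 5
not v implies not (u implies v) = 1 implies 1 = 5
(not not (u implies v) implies not not v) implies (not v implies not (u implies v)) = 5 implies 5 = 5
and checking the remaining 35 assignments likewise gives ≥ 5 in every case.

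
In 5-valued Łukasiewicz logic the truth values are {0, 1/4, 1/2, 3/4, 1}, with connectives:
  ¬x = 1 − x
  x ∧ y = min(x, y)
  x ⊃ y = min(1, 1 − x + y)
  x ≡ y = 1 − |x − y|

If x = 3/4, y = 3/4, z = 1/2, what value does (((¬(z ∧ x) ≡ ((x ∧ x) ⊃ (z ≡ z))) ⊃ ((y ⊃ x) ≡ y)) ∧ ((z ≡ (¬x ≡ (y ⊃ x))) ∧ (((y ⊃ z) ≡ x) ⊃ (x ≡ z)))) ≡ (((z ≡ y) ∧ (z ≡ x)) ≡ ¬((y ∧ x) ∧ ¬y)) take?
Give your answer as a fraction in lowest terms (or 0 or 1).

z ∧ x = 1/2 ∧ 3/4 = 1/2
¬(z ∧ x) = ¬1/2 = 1/2
x ∧ x = 3/4 ∧ 3/4 = 3/4
z ≡ z = 1/2 ≡ 1/2 = 1
(x ∧ x) ⊃ (z ≡ z) = 3/4 ⊃ 1 = 1
¬(z ∧ x) ≡ ((x ∧ x) ⊃ (z ≡ z)) = 1/2 ≡ 1 = 1/2
y ⊃ x = 3/4 ⊃ 3/4 = 1
(y ⊃ x) ≡ y = 1 ≡ 3/4 = 3/4
(¬(z ∧ x) ≡ ((x ∧ x) ⊃ (z ≡ z))) ⊃ ((y ⊃ x) ≡ y) = 1/2 ⊃ 3/4 = 1
¬x = ¬3/4 = 1/4
y ⊃ x = 3/4 ⊃ 3/4 = 1
¬x ≡ (y ⊃ x) = 1/4 ≡ 1 = 1/4
z ≡ (¬x ≡ (y ⊃ x)) = 1/2 ≡ 1/4 = 3/4
y ⊃ z = 3/4 ⊃ 1/2 = 3/4
(y ⊃ z) ≡ x = 3/4 ≡ 3/4 = 1
x ≡ z = 3/4 ≡ 1/2 = 3/4
((y ⊃ z) ≡ x) ⊃ (x ≡ z) = 1 ⊃ 3/4 = 3/4
(z ≡ (¬x ≡ (y ⊃ x))) ∧ (((y ⊃ z) ≡ x) ⊃ (x ≡ z)) = 3/4 ∧ 3/4 = 3/4
((¬(z ∧ x) ≡ ((x ∧ x) ⊃ (z ≡ z))) ⊃ ((y ⊃ x) ≡ y)) ∧ ((z ≡ (¬x ≡ (y ⊃ x))) ∧ (((y ⊃ z) ≡ x) ⊃ (x ≡ z))) = 1 ∧ 3/4 = 3/4
z ≡ y = 1/2 ≡ 3/4 = 3/4
z ≡ x = 1/2 ≡ 3/4 = 3/4
(z ≡ y) ∧ (z ≡ x) = 3/4 ∧ 3/4 = 3/4
y ∧ x = 3/4 ∧ 3/4 = 3/4
¬y = ¬3/4 = 1/4
(y ∧ x) ∧ ¬y = 3/4 ∧ 1/4 = 1/4
¬((y ∧ x) ∧ ¬y) = ¬1/4 = 3/4
((z ≡ y) ∧ (z ≡ x)) ≡ ¬((y ∧ x) ∧ ¬y) = 3/4 ≡ 3/4 = 1
(((¬(z ∧ x) ≡ ((x ∧ x) ⊃ (z ≡ z))) ⊃ ((y ⊃ x) ≡ y)) ∧ ((z ≡ (¬x ≡ (y ⊃ x))) ∧ (((y ⊃ z) ≡ x) ⊃ (x ≡ z)))) ≡ (((z ≡ y) ∧ (z ≡ x)) ≡ ¬((y ∧ x) ∧ ¬y)) = 3/4 ≡ 1 = 3/4

3/4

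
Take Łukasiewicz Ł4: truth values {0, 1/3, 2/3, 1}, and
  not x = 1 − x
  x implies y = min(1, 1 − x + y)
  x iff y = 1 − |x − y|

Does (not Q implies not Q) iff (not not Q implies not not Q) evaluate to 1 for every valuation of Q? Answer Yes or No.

Yes

Q = 0 ↦ 1
Q = 1/3 ↦ 1
Q = 2/3 ↦ 1
Q = 1 ↦ 1
Every assignment gives a value ≥ 1.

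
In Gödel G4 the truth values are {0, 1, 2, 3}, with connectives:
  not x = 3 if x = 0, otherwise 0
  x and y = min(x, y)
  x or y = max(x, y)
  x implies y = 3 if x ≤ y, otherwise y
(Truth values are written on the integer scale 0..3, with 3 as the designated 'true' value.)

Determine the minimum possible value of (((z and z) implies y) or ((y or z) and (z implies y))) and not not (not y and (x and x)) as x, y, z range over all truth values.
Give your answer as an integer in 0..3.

Take x = 0, y = 0, z = 0:
z and z = 0 and 0 = 0
(z and z) implies y = 0 implies 0 = 3
y or z = 0 or 0 = 0
z implies y = 0 implies 0 = 3
(y or z) and (z implies y) = 0 and 3 = 0
((z and z) implies y) or ((y or z) and (z implies y)) = 3 or 0 = 3
not y = not 0 = 3
x and x = 0 and 0 = 0
not y and (x and x) = 3 and 0 = 0
not (not y and (x and x)) = not 0 = 3
not not (not y and (x and x)) = not 3 = 0
(((z and z) implies y) or ((y or z) and (z implies y))) and not not (not y and (x and x)) = 3 and 0 = 0
No assignment yields a value below 0, so this is the minimum.

0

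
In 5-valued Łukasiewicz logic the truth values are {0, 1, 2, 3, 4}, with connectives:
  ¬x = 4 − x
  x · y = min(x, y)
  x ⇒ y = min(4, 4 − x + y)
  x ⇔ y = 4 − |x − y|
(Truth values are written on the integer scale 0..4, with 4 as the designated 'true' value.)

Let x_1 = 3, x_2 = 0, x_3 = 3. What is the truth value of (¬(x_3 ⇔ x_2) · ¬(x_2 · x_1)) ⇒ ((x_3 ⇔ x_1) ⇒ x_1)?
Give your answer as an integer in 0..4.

4

x_3 ⇔ x_2 = 3 ⇔ 0 = 1
¬(x_3 ⇔ x_2) = ¬1 = 3
x_2 · x_1 = 0 · 3 = 0
¬(x_2 · x_1) = ¬0 = 4
¬(x_3 ⇔ x_2) · ¬(x_2 · x_1) = 3 · 4 = 3
x_3 ⇔ x_1 = 3 ⇔ 3 = 4
(x_3 ⇔ x_1) ⇒ x_1 = 4 ⇒ 3 = 3
(¬(x_3 ⇔ x_2) · ¬(x_2 · x_1)) ⇒ ((x_3 ⇔ x_1) ⇒ x_1) = 3 ⇒ 3 = 4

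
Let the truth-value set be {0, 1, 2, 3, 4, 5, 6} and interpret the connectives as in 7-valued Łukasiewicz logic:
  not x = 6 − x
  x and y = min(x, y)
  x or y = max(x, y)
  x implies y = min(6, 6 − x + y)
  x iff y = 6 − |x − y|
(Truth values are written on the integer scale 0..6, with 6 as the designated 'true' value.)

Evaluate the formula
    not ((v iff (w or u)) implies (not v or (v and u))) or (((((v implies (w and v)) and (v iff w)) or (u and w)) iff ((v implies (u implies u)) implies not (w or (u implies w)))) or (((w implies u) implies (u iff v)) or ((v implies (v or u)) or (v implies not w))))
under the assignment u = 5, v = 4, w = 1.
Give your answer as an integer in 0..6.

w or u = 1 or 5 = 5
v iff (w or u) = 4 iff 5 = 5
not v = not 4 = 2
v and u = 4 and 5 = 4
not v or (v and u) = 2 or 4 = 4
(v iff (w or u)) implies (not v or (v and u)) = 5 implies 4 = 5
not ((v iff (w or u)) implies (not v or (v and u))) = not 5 = 1
w and v = 1 and 4 = 1
v implies (w and v) = 4 implies 1 = 3
v iff w = 4 iff 1 = 3
(v implies (w and v)) and (v iff w) = 3 and 3 = 3
u and w = 5 and 1 = 1
((v implies (w and v)) and (v iff w)) or (u and w) = 3 or 1 = 3
u implies u = 5 implies 5 = 6
v implies (u implies u) = 4 implies 6 = 6
u implies w = 5 implies 1 = 2
w or (u implies w) = 1 or 2 = 2
not (w or (u implies w)) = not 2 = 4
(v implies (u implies u)) implies not (w or (u implies w)) = 6 implies 4 = 4
(((v implies (w and v)) and (v iff w)) or (u and w)) iff ((v implies (u implies u)) implies not (w or (u implies w))) = 3 iff 4 = 5
w implies u = 1 implies 5 = 6
u iff v = 5 iff 4 = 5
(w implies u) implies (u iff v) = 6 implies 5 = 5
v or u = 4 or 5 = 5
v implies (v or u) = 4 implies 5 = 6
not w = not 1 = 5
v implies not w = 4 implies 5 = 6
(v implies (v or u)) or (v implies not w) = 6 or 6 = 6
((w implies u) implies (u iff v)) or ((v implies (v or u)) or (v implies not w)) = 5 or 6 = 6
((((v implies (w and v)) and (v iff w)) or (u and w)) iff ((v implies (u implies u)) implies not (w or (u implies w)))) or (((w implies u) implies (u iff v)) or ((v implies (v or u)) or (v implies not w))) = 5 or 6 = 6
not ((v iff (w or u)) implies (not v or (v and u))) or (((((v implies (w and v)) and (v iff w)) or (u and w)) iff ((v implies (u implies u)) implies not (w or (u implies w)))) or (((w implies u) implies (u iff v)) or ((v implies (v or u)) or (v implies not w)))) = 1 or 6 = 6

6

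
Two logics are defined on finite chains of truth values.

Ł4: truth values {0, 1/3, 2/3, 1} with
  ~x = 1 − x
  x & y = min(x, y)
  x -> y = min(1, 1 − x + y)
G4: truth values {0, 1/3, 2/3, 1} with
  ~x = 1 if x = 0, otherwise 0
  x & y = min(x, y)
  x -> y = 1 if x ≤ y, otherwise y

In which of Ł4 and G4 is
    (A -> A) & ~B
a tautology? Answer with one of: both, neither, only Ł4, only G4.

neither

In Ł4: at A = 0, B = 1/3 the value is 2/3 — not a tautology.
In G4: at A = 0, B = 1/3 the value is 0 — not a tautology.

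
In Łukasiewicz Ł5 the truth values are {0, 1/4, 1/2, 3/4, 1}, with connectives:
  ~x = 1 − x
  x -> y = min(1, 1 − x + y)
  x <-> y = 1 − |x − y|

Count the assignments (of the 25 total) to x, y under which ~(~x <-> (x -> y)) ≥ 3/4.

value 1: 1 assignment (counts)
value 3/4: 3 assignments (counts)
value 1/2: 5 assignments
value 1/4: 7 assignments
value 0: 9 assignments
So 4 of the 25 assignments meet the threshold.

4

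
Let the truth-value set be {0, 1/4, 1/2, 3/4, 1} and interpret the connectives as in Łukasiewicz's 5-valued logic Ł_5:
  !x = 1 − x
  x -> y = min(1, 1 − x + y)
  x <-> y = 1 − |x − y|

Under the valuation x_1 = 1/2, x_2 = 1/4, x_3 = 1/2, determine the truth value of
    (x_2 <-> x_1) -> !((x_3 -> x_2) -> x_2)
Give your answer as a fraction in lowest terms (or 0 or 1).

3/4

x_2 <-> x_1 = 1/4 <-> 1/2 = 3/4
x_3 -> x_2 = 1/2 -> 1/4 = 3/4
(x_3 -> x_2) -> x_2 = 3/4 -> 1/4 = 1/2
!((x_3 -> x_2) -> x_2) = !1/2 = 1/2
(x_2 <-> x_1) -> !((x_3 -> x_2) -> x_2) = 3/4 -> 1/2 = 3/4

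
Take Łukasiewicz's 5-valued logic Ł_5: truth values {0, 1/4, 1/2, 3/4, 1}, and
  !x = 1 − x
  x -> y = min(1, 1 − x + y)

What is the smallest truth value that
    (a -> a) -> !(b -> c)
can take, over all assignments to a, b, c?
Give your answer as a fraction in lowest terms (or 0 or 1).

Take a = 0, b = 0, c = 0:
a -> a = 0 -> 0 = 1
b -> c = 0 -> 0 = 1
!(b -> c) = !1 = 0
(a -> a) -> !(b -> c) = 1 -> 0 = 0
No assignment yields a value below 0, so this is the minimum.

0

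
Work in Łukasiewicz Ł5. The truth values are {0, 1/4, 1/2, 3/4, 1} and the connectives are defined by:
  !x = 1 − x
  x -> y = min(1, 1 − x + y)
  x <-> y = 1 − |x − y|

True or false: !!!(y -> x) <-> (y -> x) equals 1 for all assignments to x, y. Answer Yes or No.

No

Counterexample: take x = 0, y = 0.
y -> x = 0 -> 0 = 1
!(y -> x) = !1 = 0
!!(y -> x) = !0 = 1
!!!(y -> x) = !1 = 0
y -> x = 0 -> 0 = 1
!!!(y -> x) <-> (y -> x) = 0 <-> 1 = 0
This gives 0 ≠ 1.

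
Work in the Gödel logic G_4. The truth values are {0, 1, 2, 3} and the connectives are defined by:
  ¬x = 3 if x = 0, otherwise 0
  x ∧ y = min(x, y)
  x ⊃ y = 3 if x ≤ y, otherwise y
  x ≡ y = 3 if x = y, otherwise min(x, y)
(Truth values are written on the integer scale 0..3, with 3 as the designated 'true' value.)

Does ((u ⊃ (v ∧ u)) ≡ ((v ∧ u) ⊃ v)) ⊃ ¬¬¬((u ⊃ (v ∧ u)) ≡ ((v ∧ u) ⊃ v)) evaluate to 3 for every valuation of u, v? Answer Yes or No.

Counterexample: take u = 0, v = 0.
v ∧ u = 0 ∧ 0 = 0
u ⊃ (v ∧ u) = 0 ⊃ 0 = 3
v ∧ u = 0 ∧ 0 = 0
(v ∧ u) ⊃ v = 0 ⊃ 0 = 3
(u ⊃ (v ∧ u)) ≡ ((v ∧ u) ⊃ v) = 3 ≡ 3 = 3
v ∧ u = 0 ∧ 0 = 0
u ⊃ (v ∧ u) = 0 ⊃ 0 = 3
v ∧ u = 0 ∧ 0 = 0
(v ∧ u) ⊃ v = 0 ⊃ 0 = 3
(u ⊃ (v ∧ u)) ≡ ((v ∧ u) ⊃ v) = 3 ≡ 3 = 3
¬((u ⊃ (v ∧ u)) ≡ ((v ∧ u) ⊃ v)) = ¬3 = 0
¬¬((u ⊃ (v ∧ u)) ≡ ((v ∧ u) ⊃ v)) = ¬0 = 3
¬¬¬((u ⊃ (v ∧ u)) ≡ ((v ∧ u) ⊃ v)) = ¬3 = 0
((u ⊃ (v ∧ u)) ≡ ((v ∧ u) ⊃ v)) ⊃ ¬¬¬((u ⊃ (v ∧ u)) ≡ ((v ∧ u) ⊃ v)) = 3 ⊃ 0 = 0
This gives 0 ≠ 3.

No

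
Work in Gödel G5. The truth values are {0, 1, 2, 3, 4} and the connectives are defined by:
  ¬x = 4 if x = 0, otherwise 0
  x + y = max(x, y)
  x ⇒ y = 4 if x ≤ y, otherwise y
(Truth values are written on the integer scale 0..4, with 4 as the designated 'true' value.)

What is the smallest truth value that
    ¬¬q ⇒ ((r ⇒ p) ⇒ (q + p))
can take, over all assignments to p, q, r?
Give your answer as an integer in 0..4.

1

Take p = 0, q = 1, r = 0:
¬q = ¬1 = 0
¬¬q = ¬0 = 4
r ⇒ p = 0 ⇒ 0 = 4
q + p = 1 + 0 = 1
(r ⇒ p) ⇒ (q + p) = 4 ⇒ 1 = 1
¬¬q ⇒ ((r ⇒ p) ⇒ (q + p)) = 4 ⇒ 1 = 1
No assignment yields a value below 1, so this is the minimum.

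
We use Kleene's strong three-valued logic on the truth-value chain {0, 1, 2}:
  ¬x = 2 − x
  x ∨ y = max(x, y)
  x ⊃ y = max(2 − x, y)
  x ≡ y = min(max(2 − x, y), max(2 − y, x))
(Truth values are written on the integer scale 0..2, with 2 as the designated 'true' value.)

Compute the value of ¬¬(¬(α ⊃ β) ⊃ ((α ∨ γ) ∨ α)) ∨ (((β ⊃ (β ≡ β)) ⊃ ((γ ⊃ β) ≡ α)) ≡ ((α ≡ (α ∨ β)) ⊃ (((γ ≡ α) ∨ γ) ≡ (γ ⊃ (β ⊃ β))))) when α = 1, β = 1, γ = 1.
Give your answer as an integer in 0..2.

α ⊃ β = 1 ⊃ 1 = 1
¬(α ⊃ β) = ¬1 = 1
α ∨ γ = 1 ∨ 1 = 1
(α ∨ γ) ∨ α = 1 ∨ 1 = 1
¬(α ⊃ β) ⊃ ((α ∨ γ) ∨ α) = 1 ⊃ 1 = 1
¬(¬(α ⊃ β) ⊃ ((α ∨ γ) ∨ α)) = ¬1 = 1
¬¬(¬(α ⊃ β) ⊃ ((α ∨ γ) ∨ α)) = ¬1 = 1
β ≡ β = 1 ≡ 1 = 1
β ⊃ (β ≡ β) = 1 ⊃ 1 = 1
γ ⊃ β = 1 ⊃ 1 = 1
(γ ⊃ β) ≡ α = 1 ≡ 1 = 1
(β ⊃ (β ≡ β)) ⊃ ((γ ⊃ β) ≡ α) = 1 ⊃ 1 = 1
α ∨ β = 1 ∨ 1 = 1
α ≡ (α ∨ β) = 1 ≡ 1 = 1
γ ≡ α = 1 ≡ 1 = 1
(γ ≡ α) ∨ γ = 1 ∨ 1 = 1
β ⊃ β = 1 ⊃ 1 = 1
γ ⊃ (β ⊃ β) = 1 ⊃ 1 = 1
((γ ≡ α) ∨ γ) ≡ (γ ⊃ (β ⊃ β)) = 1 ≡ 1 = 1
(α ≡ (α ∨ β)) ⊃ (((γ ≡ α) ∨ γ) ≡ (γ ⊃ (β ⊃ β))) = 1 ⊃ 1 = 1
((β ⊃ (β ≡ β)) ⊃ ((γ ⊃ β) ≡ α)) ≡ ((α ≡ (α ∨ β)) ⊃ (((γ ≡ α) ∨ γ) ≡ (γ ⊃ (β ⊃ β)))) = 1 ≡ 1 = 1
¬¬(¬(α ⊃ β) ⊃ ((α ∨ γ) ∨ α)) ∨ (((β ⊃ (β ≡ β)) ⊃ ((γ ⊃ β) ≡ α)) ≡ ((α ≡ (α ∨ β)) ⊃ (((γ ≡ α) ∨ γ) ≡ (γ ⊃ (β ⊃ β))))) = 1 ∨ 1 = 1

1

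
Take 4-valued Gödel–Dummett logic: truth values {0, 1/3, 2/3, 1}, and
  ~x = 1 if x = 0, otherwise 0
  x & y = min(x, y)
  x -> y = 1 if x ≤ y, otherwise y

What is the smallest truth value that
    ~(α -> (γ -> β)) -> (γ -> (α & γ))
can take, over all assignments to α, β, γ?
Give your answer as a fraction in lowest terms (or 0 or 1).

Take α = 1/3, β = 0, γ = 2/3:
γ -> β = 2/3 -> 0 = 0
α -> (γ -> β) = 1/3 -> 0 = 0
~(α -> (γ -> β)) = ~0 = 1
α & γ = 1/3 & 2/3 = 1/3
γ -> (α & γ) = 2/3 -> 1/3 = 1/3
~(α -> (γ -> β)) -> (γ -> (α & γ)) = 1 -> 1/3 = 1/3
No assignment yields a value below 1/3, so this is the minimum.

1/3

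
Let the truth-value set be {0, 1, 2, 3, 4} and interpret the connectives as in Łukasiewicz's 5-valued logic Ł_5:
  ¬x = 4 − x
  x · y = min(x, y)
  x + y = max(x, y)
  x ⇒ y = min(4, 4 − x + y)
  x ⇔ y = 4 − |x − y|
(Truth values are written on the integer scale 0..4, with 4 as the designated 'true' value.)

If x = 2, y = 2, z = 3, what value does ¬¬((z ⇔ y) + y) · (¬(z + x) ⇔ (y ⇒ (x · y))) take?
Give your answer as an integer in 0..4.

1

z ⇔ y = 3 ⇔ 2 = 3
(z ⇔ y) + y = 3 + 2 = 3
¬((z ⇔ y) + y) = ¬3 = 1
¬¬((z ⇔ y) + y) = ¬1 = 3
z + x = 3 + 2 = 3
¬(z + x) = ¬3 = 1
x · y = 2 · 2 = 2
y ⇒ (x · y) = 2 ⇒ 2 = 4
¬(z + x) ⇔ (y ⇒ (x · y)) = 1 ⇔ 4 = 1
¬¬((z ⇔ y) + y) · (¬(z + x) ⇔ (y ⇒ (x · y))) = 3 · 1 = 1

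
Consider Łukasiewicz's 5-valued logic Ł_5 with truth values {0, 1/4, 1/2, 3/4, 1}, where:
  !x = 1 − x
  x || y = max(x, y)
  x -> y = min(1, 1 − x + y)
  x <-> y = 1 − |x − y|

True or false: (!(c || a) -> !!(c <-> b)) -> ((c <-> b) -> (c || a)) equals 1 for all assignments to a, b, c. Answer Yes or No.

Counterexample: take a = 0, b = 0, c = 0.
c || a = 0 || 0 = 0
!(c || a) = !0 = 1
c <-> b = 0 <-> 0 = 1
!(c <-> b) = !1 = 0
!!(c <-> b) = !0 = 1
!(c || a) -> !!(c <-> b) = 1 -> 1 = 1
c <-> b = 0 <-> 0 = 1
c || a = 0 || 0 = 0
(c <-> b) -> (c || a) = 1 -> 0 = 0
(!(c || a) -> !!(c <-> b)) -> ((c <-> b) -> (c || a)) = 1 -> 0 = 0
This gives 0 ≠ 1.

No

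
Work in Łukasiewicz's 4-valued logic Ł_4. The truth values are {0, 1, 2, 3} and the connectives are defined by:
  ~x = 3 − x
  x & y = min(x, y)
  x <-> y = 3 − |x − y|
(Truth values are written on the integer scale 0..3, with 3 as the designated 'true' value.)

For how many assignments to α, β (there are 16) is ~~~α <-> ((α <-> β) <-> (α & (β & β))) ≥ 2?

9

α = 0, β = 0 ↦ 0  <
α = 0, β = 1 ↦ 1  <
α = 0, β = 2 ↦ 2  ≥
α = 0, β = 3 ↦ 3  ≥
α = 1, β = 0 ↦ 2  ≥
α = 1, β = 1 ↦ 2  ≥
α = 1, β = 2 ↦ 3  ≥
α = 1, β = 3 ↦ 2  ≥
α = 2, β = 0 ↦ 2  ≥
α = 2, β = 1 ↦ 2  ≥
α = 2, β = 2 ↦ 2  ≥
α = 2, β = 3 ↦ 1  <
α = 3, β = 0 ↦ 0  <
α = 3, β = 1 ↦ 0  <
α = 3, β = 2 ↦ 0  <
α = 3, β = 3 ↦ 0  <
So 9 of the 16 assignments meet the threshold.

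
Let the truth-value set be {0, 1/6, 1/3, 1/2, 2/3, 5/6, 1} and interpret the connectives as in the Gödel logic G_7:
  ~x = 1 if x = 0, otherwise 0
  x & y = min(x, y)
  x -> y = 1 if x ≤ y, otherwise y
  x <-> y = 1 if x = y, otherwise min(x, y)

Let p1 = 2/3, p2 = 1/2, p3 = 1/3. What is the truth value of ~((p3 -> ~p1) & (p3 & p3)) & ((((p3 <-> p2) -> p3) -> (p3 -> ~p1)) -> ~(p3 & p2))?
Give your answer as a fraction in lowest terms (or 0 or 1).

~p1 = ~2/3 = 0
p3 -> ~p1 = 1/3 -> 0 = 0
p3 & p3 = 1/3 & 1/3 = 1/3
(p3 -> ~p1) & (p3 & p3) = 0 & 1/3 = 0
~((p3 -> ~p1) & (p3 & p3)) = ~0 = 1
p3 <-> p2 = 1/3 <-> 1/2 = 1/3
(p3 <-> p2) -> p3 = 1/3 -> 1/3 = 1
~p1 = ~2/3 = 0
p3 -> ~p1 = 1/3 -> 0 = 0
((p3 <-> p2) -> p3) -> (p3 -> ~p1) = 1 -> 0 = 0
p3 & p2 = 1/3 & 1/2 = 1/3
~(p3 & p2) = ~1/3 = 0
(((p3 <-> p2) -> p3) -> (p3 -> ~p1)) -> ~(p3 & p2) = 0 -> 0 = 1
~((p3 -> ~p1) & (p3 & p3)) & ((((p3 <-> p2) -> p3) -> (p3 -> ~p1)) -> ~(p3 & p2)) = 1 & 1 = 1

1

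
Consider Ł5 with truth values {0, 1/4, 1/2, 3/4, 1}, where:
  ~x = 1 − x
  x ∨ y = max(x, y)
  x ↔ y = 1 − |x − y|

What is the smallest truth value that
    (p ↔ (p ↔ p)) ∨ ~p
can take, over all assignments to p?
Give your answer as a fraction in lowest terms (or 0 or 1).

1/2

Take p = 1/2:
p ↔ p = 1/2 ↔ 1/2 = 1
p ↔ (p ↔ p) = 1/2 ↔ 1 = 1/2
~p = ~1/2 = 1/2
(p ↔ (p ↔ p)) ∨ ~p = 1/2 ∨ 1/2 = 1/2
No assignment yields a value below 1/2, so this is the minimum.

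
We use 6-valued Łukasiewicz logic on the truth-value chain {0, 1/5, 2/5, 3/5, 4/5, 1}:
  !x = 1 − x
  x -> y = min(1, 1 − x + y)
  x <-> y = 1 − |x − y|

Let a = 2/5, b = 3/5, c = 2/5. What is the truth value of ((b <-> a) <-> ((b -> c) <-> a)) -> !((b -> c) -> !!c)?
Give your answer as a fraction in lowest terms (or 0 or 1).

3/5

b <-> a = 3/5 <-> 2/5 = 4/5
b -> c = 3/5 -> 2/5 = 4/5
(b -> c) <-> a = 4/5 <-> 2/5 = 3/5
(b <-> a) <-> ((b -> c) <-> a) = 4/5 <-> 3/5 = 4/5
b -> c = 3/5 -> 2/5 = 4/5
!c = !2/5 = 3/5
!!c = !3/5 = 2/5
(b -> c) -> !!c = 4/5 -> 2/5 = 3/5
!((b -> c) -> !!c) = !3/5 = 2/5
((b <-> a) <-> ((b -> c) <-> a)) -> !((b -> c) -> !!c) = 4/5 -> 2/5 = 3/5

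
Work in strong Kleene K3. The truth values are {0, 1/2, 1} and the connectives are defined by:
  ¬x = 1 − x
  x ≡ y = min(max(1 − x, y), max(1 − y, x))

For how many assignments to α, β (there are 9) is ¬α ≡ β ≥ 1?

α = 0, β = 0 ↦ 0  <
α = 0, β = 1/2 ↦ 1/2  <
α = 0, β = 1 ↦ 1  ≥
α = 1/2, β = 0 ↦ 1/2  <
α = 1/2, β = 1/2 ↦ 1/2  <
α = 1/2, β = 1 ↦ 1/2  <
α = 1, β = 0 ↦ 1  ≥
α = 1, β = 1/2 ↦ 1/2  <
α = 1, β = 1 ↦ 0  <
So 2 of the 9 assignments meet the threshold.

2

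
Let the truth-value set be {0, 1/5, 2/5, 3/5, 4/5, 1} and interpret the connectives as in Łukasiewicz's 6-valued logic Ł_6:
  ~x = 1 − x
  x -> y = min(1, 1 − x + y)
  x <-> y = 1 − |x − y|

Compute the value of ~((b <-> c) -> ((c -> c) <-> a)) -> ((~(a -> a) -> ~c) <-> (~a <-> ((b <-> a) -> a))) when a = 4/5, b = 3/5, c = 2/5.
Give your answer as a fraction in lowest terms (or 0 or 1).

b <-> c = 3/5 <-> 2/5 = 4/5
c -> c = 2/5 -> 2/5 = 1
(c -> c) <-> a = 1 <-> 4/5 = 4/5
(b <-> c) -> ((c -> c) <-> a) = 4/5 -> 4/5 = 1
~((b <-> c) -> ((c -> c) <-> a)) = ~1 = 0
a -> a = 4/5 -> 4/5 = 1
~(a -> a) = ~1 = 0
~c = ~2/5 = 3/5
~(a -> a) -> ~c = 0 -> 3/5 = 1
~a = ~4/5 = 1/5
b <-> a = 3/5 <-> 4/5 = 4/5
(b <-> a) -> a = 4/5 -> 4/5 = 1
~a <-> ((b <-> a) -> a) = 1/5 <-> 1 = 1/5
(~(a -> a) -> ~c) <-> (~a <-> ((b <-> a) -> a)) = 1 <-> 1/5 = 1/5
~((b <-> c) -> ((c -> c) <-> a)) -> ((~(a -> a) -> ~c) <-> (~a <-> ((b <-> a) -> a))) = 0 -> 1/5 = 1

1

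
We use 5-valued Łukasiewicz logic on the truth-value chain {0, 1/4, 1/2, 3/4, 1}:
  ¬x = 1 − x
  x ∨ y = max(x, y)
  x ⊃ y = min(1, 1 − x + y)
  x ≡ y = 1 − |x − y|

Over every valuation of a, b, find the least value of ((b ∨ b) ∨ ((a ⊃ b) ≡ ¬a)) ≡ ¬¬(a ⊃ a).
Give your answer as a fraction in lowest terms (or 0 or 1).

Take a = 1/2, b = 1/2:
b ∨ b = 1/2 ∨ 1/2 = 1/2
a ⊃ b = 1/2 ⊃ 1/2 = 1
¬a = ¬1/2 = 1/2
(a ⊃ b) ≡ ¬a = 1 ≡ 1/2 = 1/2
(b ∨ b) ∨ ((a ⊃ b) ≡ ¬a) = 1/2 ∨ 1/2 = 1/2
a ⊃ a = 1/2 ⊃ 1/2 = 1
¬(a ⊃ a) = ¬1 = 0
¬¬(a ⊃ a) = ¬0 = 1
((b ∨ b) ∨ ((a ⊃ b) ≡ ¬a)) ≡ ¬¬(a ⊃ a) = 1/2 ≡ 1 = 1/2
No assignment yields a value below 1/2, so this is the minimum.

1/2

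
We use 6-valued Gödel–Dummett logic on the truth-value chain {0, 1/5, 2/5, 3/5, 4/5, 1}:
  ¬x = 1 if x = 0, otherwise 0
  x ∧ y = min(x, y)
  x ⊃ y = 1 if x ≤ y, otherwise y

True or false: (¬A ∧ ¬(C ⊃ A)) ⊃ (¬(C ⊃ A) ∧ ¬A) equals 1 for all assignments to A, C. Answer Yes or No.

At A = 3/5, C = 3/5, for instance:
¬A = ¬3/5 = 0
C ⊃ A = 3/5 ⊃ 3/5 = 1
¬(C ⊃ A) = ¬1 = 0
¬A ∧ ¬(C ⊃ A) = 0 ∧ 0 = 0
¬(C ⊃ A) ∧ ¬A = 0 ∧ 0 = 0
(¬A ∧ ¬(C ⊃ A)) ⊃ (¬(C ⊃ A) ∧ ¬A) = 0 ⊃ 0 = 1
and checking the remaining 35 assignments likewise gives ≥ 1 in every case.

Yes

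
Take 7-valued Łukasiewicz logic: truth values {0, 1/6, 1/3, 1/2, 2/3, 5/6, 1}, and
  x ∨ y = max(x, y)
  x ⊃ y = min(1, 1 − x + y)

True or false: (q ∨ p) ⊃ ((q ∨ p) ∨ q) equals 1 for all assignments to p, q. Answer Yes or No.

Yes

At p = 1/6, q = 0, for instance:
q ∨ p = 0 ∨ 1/6 = 1/6
(q ∨ p) ∨ q = 1/6 ∨ 0 = 1/6
(q ∨ p) ⊃ ((q ∨ p) ∨ q) = 1/6 ⊃ 1/6 = 1
and checking the remaining 48 assignments likewise gives ≥ 1 in every case.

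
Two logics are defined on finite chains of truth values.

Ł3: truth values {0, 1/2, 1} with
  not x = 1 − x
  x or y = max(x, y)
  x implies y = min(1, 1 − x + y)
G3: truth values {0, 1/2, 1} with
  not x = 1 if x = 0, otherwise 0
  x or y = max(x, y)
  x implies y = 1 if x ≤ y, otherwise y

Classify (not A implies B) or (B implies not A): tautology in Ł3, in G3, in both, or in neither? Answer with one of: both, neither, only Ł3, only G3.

In Ł3: every assignment gives 1 — tautology.
In G3: every assignment gives 1 — tautology.

both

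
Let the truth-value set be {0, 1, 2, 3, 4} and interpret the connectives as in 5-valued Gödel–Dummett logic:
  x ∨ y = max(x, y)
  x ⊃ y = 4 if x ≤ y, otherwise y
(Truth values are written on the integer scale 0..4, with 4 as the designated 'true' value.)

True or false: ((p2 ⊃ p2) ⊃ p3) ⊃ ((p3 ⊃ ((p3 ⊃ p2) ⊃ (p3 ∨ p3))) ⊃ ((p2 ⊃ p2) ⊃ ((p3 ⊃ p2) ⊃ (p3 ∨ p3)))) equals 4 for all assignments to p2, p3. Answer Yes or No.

Yes

At p2 = 1, p3 = 0, for instance:
p2 ⊃ p2 = 1 ⊃ 1 = 4
(p2 ⊃ p2) ⊃ p3 = 4 ⊃ 0 = 0
p3 ⊃ p2 = 0 ⊃ 1 = 4
p3 ∨ p3 = 0 ∨ 0 = 0
(p3 ⊃ p2) ⊃ (p3 ∨ p3) = 4 ⊃ 0 = 0
p3 ⊃ ((p3 ⊃ p2) ⊃ (p3 ∨ p3)) = 0 ⊃ 0 = 4
(p2 ⊃ p2) ⊃ ((p3 ⊃ p2) ⊃ (p3 ∨ p3)) = 4 ⊃ 0 = 0
(p3 ⊃ ((p3 ⊃ p2) ⊃ (p3 ∨ p3))) ⊃ ((p2 ⊃ p2) ⊃ ((p3 ⊃ p2) ⊃ (p3 ∨ p3))) = 4 ⊃ 0 = 0
((p2 ⊃ p2) ⊃ p3) ⊃ ((p3 ⊃ ((p3 ⊃ p2) ⊃ (p3 ∨ p3))) ⊃ ((p2 ⊃ p2) ⊃ ((p3 ⊃ p2) ⊃ (p3 ∨ p3)))) = 0 ⊃ 0 = 4
and checking the remaining 24 assignments likewise gives ≥ 4 in every case.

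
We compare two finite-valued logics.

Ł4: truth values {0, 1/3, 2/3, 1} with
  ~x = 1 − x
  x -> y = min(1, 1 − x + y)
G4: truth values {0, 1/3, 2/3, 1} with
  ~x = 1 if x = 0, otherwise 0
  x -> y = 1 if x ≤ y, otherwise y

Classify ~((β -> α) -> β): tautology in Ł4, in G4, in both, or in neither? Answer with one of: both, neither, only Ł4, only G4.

neither

In Ł4: at α = 0, β = 1/3 the value is 1/3 — not a tautology.
In G4: at α = 0, β = 1/3 the value is 0 — not a tautology.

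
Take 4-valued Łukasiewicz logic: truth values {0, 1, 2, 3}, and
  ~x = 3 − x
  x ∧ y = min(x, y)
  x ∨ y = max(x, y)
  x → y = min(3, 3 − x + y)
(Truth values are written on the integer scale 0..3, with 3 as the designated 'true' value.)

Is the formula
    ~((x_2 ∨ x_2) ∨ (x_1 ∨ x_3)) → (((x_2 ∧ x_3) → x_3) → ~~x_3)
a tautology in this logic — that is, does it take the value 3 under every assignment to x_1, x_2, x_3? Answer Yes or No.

Counterexample: take x_1 = 0, x_2 = 0, x_3 = 0.
x_2 ∨ x_2 = 0 ∨ 0 = 0
x_1 ∨ x_3 = 0 ∨ 0 = 0
(x_2 ∨ x_2) ∨ (x_1 ∨ x_3) = 0 ∨ 0 = 0
~((x_2 ∨ x_2) ∨ (x_1 ∨ x_3)) = ~0 = 3
x_2 ∧ x_3 = 0 ∧ 0 = 0
(x_2 ∧ x_3) → x_3 = 0 → 0 = 3
~x_3 = ~0 = 3
~~x_3 = ~3 = 0
((x_2 ∧ x_3) → x_3) → ~~x_3 = 3 → 0 = 0
~((x_2 ∨ x_2) ∨ (x_1 ∨ x_3)) → (((x_2 ∧ x_3) → x_3) → ~~x_3) = 3 → 0 = 0
This gives 0 ≠ 3.

No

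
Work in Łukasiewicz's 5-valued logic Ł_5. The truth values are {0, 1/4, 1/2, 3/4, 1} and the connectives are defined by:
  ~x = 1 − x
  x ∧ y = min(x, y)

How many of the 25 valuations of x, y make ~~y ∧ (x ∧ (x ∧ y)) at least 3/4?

value 1: 1 assignment (counts)
value 3/4: 3 assignments (counts)
value 1/2: 5 assignments
value 1/4: 7 assignments
value 0: 9 assignments
So 4 of the 25 assignments meet the threshold.

4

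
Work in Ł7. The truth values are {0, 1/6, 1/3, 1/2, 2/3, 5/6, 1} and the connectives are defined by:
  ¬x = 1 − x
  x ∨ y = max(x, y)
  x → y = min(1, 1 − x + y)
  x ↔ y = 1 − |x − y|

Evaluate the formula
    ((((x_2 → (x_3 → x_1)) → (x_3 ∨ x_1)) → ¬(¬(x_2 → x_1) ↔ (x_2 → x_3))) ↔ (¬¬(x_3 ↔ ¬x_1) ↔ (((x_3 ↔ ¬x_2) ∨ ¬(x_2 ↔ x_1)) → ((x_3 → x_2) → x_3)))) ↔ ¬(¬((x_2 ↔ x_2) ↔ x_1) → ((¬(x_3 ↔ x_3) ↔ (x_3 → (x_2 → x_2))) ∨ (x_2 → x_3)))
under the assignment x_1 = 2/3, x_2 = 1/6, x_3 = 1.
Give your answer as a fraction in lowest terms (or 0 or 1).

2/3

x_3 → x_1 = 1 → 2/3 = 2/3
x_2 → (x_3 → x_1) = 1/6 → 2/3 = 1
x_3 ∨ x_1 = 1 ∨ 2/3 = 1
(x_2 → (x_3 → x_1)) → (x_3 ∨ x_1) = 1 → 1 = 1
x_2 → x_1 = 1/6 → 2/3 = 1
¬(x_2 → x_1) = ¬1 = 0
x_2 → x_3 = 1/6 → 1 = 1
¬(x_2 → x_1) ↔ (x_2 → x_3) = 0 ↔ 1 = 0
¬(¬(x_2 → x_1) ↔ (x_2 → x_3)) = ¬0 = 1
((x_2 → (x_3 → x_1)) → (x_3 ∨ x_1)) → ¬(¬(x_2 → x_1) ↔ (x_2 → x_3)) = 1 → 1 = 1
¬x_1 = ¬2/3 = 1/3
x_3 ↔ ¬x_1 = 1 ↔ 1/3 = 1/3
¬(x_3 ↔ ¬x_1) = ¬1/3 = 2/3
¬¬(x_3 ↔ ¬x_1) = ¬2/3 = 1/3
¬x_2 = ¬1/6 = 5/6
x_3 ↔ ¬x_2 = 1 ↔ 5/6 = 5/6
x_2 ↔ x_1 = 1/6 ↔ 2/3 = 1/2
¬(x_2 ↔ x_1) = ¬1/2 = 1/2
(x_3 ↔ ¬x_2) ∨ ¬(x_2 ↔ x_1) = 5/6 ∨ 1/2 = 5/6
x_3 → x_2 = 1 → 1/6 = 1/6
(x_3 → x_2) → x_3 = 1/6 → 1 = 1
((x_3 ↔ ¬x_2) ∨ ¬(x_2 ↔ x_1)) → ((x_3 → x_2) → x_3) = 5/6 → 1 = 1
¬¬(x_3 ↔ ¬x_1) ↔ (((x_3 ↔ ¬x_2) ∨ ¬(x_2 ↔ x_1)) → ((x_3 → x_2) → x_3)) = 1/3 ↔ 1 = 1/3
(((x_2 → (x_3 → x_1)) → (x_3 ∨ x_1)) → ¬(¬(x_2 → x_1) ↔ (x_2 → x_3))) ↔ (¬¬(x_3 ↔ ¬x_1) ↔ (((x_3 ↔ ¬x_2) ∨ ¬(x_2 ↔ x_1)) → ((x_3 → x_2) → x_3))) = 1 ↔ 1/3 = 1/3
x_2 ↔ x_2 = 1/6 ↔ 1/6 = 1
(x_2 ↔ x_2) ↔ x_1 = 1 ↔ 2/3 = 2/3
¬((x_2 ↔ x_2) ↔ x_1) = ¬2/3 = 1/3
x_3 ↔ x_3 = 1 ↔ 1 = 1
¬(x_3 ↔ x_3) = ¬1 = 0
x_2 → x_2 = 1/6 → 1/6 = 1
x_3 → (x_2 → x_2) = 1 → 1 = 1
¬(x_3 ↔ x_3) ↔ (x_3 → (x_2 → x_2)) = 0 ↔ 1 = 0
x_2 → x_3 = 1/6 → 1 = 1
(¬(x_3 ↔ x_3) ↔ (x_3 → (x_2 → x_2))) ∨ (x_2 → x_3) = 0 ∨ 1 = 1
¬((x_2 ↔ x_2) ↔ x_1) → ((¬(x_3 ↔ x_3) ↔ (x_3 → (x_2 → x_2))) ∨ (x_2 → x_3)) = 1/3 → 1 = 1
¬(¬((x_2 ↔ x_2) ↔ x_1) → ((¬(x_3 ↔ x_3) ↔ (x_3 → (x_2 → x_2))) ∨ (x_2 → x_3))) = ¬1 = 0
((((x_2 → (x_3 → x_1)) → (x_3 ∨ x_1)) → ¬(¬(x_2 → x_1) ↔ (x_2 → x_3))) ↔ (¬¬(x_3 ↔ ¬x_1) ↔ (((x_3 ↔ ¬x_2) ∨ ¬(x_2 ↔ x_1)) → ((x_3 → x_2) → x_3)))) ↔ ¬(¬((x_2 ↔ x_2) ↔ x_1) → ((¬(x_3 ↔ x_3) ↔ (x_3 → (x_2 → x_2))) ∨ (x_2 → x_3))) = 1/3 ↔ 0 = 2/3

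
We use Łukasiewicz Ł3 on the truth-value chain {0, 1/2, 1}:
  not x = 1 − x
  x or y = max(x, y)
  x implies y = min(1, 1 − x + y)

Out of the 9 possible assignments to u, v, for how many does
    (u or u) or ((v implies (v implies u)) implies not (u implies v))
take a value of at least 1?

u = 0, v = 0 ↦ 0  <
u = 0, v = 1/2 ↦ 0  <
u = 0, v = 1 ↦ 1  ≥
u = 1/2, v = 0 ↦ 1/2  <
u = 1/2, v = 1/2 ↦ 1/2  <
u = 1/2, v = 1 ↦ 1/2  <
u = 1, v = 0 ↦ 1  ≥
u = 1, v = 1/2 ↦ 1  ≥
u = 1, v = 1 ↦ 1  ≥
So 4 of the 9 assignments meet the threshold.

4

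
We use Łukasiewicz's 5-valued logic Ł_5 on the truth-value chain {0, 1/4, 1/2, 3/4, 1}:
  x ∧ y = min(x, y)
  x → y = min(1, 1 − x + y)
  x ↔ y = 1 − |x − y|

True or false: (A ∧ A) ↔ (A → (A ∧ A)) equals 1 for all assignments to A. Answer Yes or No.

No

Counterexample: take A = 0.
A ∧ A = 0 ∧ 0 = 0
A → (A ∧ A) = 0 → 0 = 1
(A ∧ A) ↔ (A → (A ∧ A)) = 0 ↔ 1 = 0
This gives 0 ≠ 1.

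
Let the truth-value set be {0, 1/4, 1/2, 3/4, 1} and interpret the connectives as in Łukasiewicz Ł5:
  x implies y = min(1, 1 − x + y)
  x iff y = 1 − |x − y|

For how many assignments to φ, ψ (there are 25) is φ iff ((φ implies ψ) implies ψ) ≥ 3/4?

19

value 1: 15 assignments (counts)
value 3/4: 4 assignments (counts)
value 1/2: 3 assignments
value 1/4: 2 assignments
value 0: 1 assignment
So 19 of the 25 assignments meet the threshold.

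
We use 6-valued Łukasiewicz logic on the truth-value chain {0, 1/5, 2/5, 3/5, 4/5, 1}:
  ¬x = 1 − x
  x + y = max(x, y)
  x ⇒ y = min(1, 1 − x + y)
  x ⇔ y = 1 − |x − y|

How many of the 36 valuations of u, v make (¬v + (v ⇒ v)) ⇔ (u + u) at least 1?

value 1: 6 assignments (counts)
value 4/5: 6 assignments
value 3/5: 6 assignments
value 2/5: 6 assignments
value 1/5: 6 assignments
value 0: 6 assignments
So 6 of the 36 assignments meet the threshold.

6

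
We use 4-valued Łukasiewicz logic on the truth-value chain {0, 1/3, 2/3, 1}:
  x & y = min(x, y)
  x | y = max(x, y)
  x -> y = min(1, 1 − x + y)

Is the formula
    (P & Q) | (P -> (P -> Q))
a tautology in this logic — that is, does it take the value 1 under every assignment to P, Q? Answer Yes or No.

No

Counterexample: take P = 2/3, Q = 0.
P & Q = 2/3 & 0 = 0
P -> Q = 2/3 -> 0 = 1/3
P -> (P -> Q) = 2/3 -> 1/3 = 2/3
(P & Q) | (P -> (P -> Q)) = 0 | 2/3 = 2/3
This gives 2/3 ≠ 1.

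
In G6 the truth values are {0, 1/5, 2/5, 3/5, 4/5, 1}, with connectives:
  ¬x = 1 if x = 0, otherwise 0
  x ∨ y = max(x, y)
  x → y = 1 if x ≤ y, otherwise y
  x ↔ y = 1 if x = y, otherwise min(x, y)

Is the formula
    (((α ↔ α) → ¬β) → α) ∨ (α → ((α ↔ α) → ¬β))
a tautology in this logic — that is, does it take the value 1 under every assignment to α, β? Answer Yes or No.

At α = 4/5, β = 3/5, for instance:
α ↔ α = 4/5 ↔ 4/5 = 1
¬β = ¬3/5 = 0
(α ↔ α) → ¬β = 1 → 0 = 0
((α ↔ α) → ¬β) → α = 0 → 4/5 = 1
α → ((α ↔ α) → ¬β) = 4/5 → 0 = 0
(((α ↔ α) → ¬β) → α) ∨ (α → ((α ↔ α) → ¬β)) = 1 ∨ 0 = 1
and checking the remaining 35 assignments likewise gives ≥ 1 in every case.

Yes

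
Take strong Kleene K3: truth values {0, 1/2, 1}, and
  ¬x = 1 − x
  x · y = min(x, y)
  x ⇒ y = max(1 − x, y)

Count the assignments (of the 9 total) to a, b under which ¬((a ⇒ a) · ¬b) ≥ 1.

3

a = 0, b = 0 ↦ 0  <
a = 0, b = 1/2 ↦ 1/2  <
a = 0, b = 1 ↦ 1  ≥
a = 1/2, b = 0 ↦ 1/2  <
a = 1/2, b = 1/2 ↦ 1/2  <
a = 1/2, b = 1 ↦ 1  ≥
a = 1, b = 0 ↦ 0  <
a = 1, b = 1/2 ↦ 1/2  <
a = 1, b = 1 ↦ 1  ≥
So 3 of the 9 assignments meet the threshold.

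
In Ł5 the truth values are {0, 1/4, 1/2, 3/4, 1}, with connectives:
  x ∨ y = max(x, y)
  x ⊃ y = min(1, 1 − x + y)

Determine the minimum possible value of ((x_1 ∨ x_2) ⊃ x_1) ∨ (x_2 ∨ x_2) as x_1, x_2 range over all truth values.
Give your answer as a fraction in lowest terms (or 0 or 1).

Take x_1 = 0, x_2 = 1/2:
x_1 ∨ x_2 = 0 ∨ 1/2 = 1/2
(x_1 ∨ x_2) ⊃ x_1 = 1/2 ⊃ 0 = 1/2
x_2 ∨ x_2 = 1/2 ∨ 1/2 = 1/2
((x_1 ∨ x_2) ⊃ x_1) ∨ (x_2 ∨ x_2) = 1/2 ∨ 1/2 = 1/2
No assignment yields a value below 1/2, so this is the minimum.

1/2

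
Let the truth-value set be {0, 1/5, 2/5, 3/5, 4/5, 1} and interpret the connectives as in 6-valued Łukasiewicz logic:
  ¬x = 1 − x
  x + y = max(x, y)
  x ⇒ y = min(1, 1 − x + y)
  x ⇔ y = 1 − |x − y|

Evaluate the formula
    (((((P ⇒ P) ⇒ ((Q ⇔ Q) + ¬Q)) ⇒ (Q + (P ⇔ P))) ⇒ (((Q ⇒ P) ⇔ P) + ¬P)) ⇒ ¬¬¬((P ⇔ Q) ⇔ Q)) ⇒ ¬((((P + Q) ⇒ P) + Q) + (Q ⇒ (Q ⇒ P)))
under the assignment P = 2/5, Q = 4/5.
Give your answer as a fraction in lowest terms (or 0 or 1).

P ⇒ P = 2/5 ⇒ 2/5 = 1
Q ⇔ Q = 4/5 ⇔ 4/5 = 1
¬Q = ¬4/5 = 1/5
(Q ⇔ Q) + ¬Q = 1 + 1/5 = 1
(P ⇒ P) ⇒ ((Q ⇔ Q) + ¬Q) = 1 ⇒ 1 = 1
P ⇔ P = 2/5 ⇔ 2/5 = 1
Q + (P ⇔ P) = 4/5 + 1 = 1
((P ⇒ P) ⇒ ((Q ⇔ Q) + ¬Q)) ⇒ (Q + (P ⇔ P)) = 1 ⇒ 1 = 1
Q ⇒ P = 4/5 ⇒ 2/5 = 3/5
(Q ⇒ P) ⇔ P = 3/5 ⇔ 2/5 = 4/5
¬P = ¬2/5 = 3/5
((Q ⇒ P) ⇔ P) + ¬P = 4/5 + 3/5 = 4/5
(((P ⇒ P) ⇒ ((Q ⇔ Q) + ¬Q)) ⇒ (Q + (P ⇔ P))) ⇒ (((Q ⇒ P) ⇔ P) + ¬P) = 1 ⇒ 4/5 = 4/5
P ⇔ Q = 2/5 ⇔ 4/5 = 3/5
(P ⇔ Q) ⇔ Q = 3/5 ⇔ 4/5 = 4/5
¬((P ⇔ Q) ⇔ Q) = ¬4/5 = 1/5
¬¬((P ⇔ Q) ⇔ Q) = ¬1/5 = 4/5
¬¬¬((P ⇔ Q) ⇔ Q) = ¬4/5 = 1/5
((((P ⇒ P) ⇒ ((Q ⇔ Q) + ¬Q)) ⇒ (Q + (P ⇔ P))) ⇒ (((Q ⇒ P) ⇔ P) + ¬P)) ⇒ ¬¬¬((P ⇔ Q) ⇔ Q) = 4/5 ⇒ 1/5 = 2/5
P + Q = 2/5 + 4/5 = 4/5
(P + Q) ⇒ P = 4/5 ⇒ 2/5 = 3/5
((P + Q) ⇒ P) + Q = 3/5 + 4/5 = 4/5
Q ⇒ P = 4/5 ⇒ 2/5 = 3/5
Q ⇒ (Q ⇒ P) = 4/5 ⇒ 3/5 = 4/5
(((P + Q) ⇒ P) + Q) + (Q ⇒ (Q ⇒ P)) = 4/5 + 4/5 = 4/5
¬((((P + Q) ⇒ P) + Q) + (Q ⇒ (Q ⇒ P))) = ¬4/5 = 1/5
(((((P ⇒ P) ⇒ ((Q ⇔ Q) + ¬Q)) ⇒ (Q + (P ⇔ P))) ⇒ (((Q ⇒ P) ⇔ P) + ¬P)) ⇒ ¬¬¬((P ⇔ Q) ⇔ Q)) ⇒ ¬((((P + Q) ⇒ P) + Q) + (Q ⇒ (Q ⇒ P))) = 2/5 ⇒ 1/5 = 4/5

4/5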